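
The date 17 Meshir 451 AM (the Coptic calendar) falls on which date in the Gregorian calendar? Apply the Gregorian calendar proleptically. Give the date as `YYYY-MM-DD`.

Julian Day Number of the source date = 1989558.
Converting JDN 1989558 to the Gregorian calendar gives 15 February 735 CE.

0735-02-15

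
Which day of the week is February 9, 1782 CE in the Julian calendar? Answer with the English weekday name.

In the Gregorian calendar this is 20 February 1782 (JDN 2371973).
2371973 ≡ 2 (mod 7); counting from Monday = 0 gives Wednesday.

Wednesday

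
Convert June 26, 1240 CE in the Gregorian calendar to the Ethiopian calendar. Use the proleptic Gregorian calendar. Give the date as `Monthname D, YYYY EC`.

Sene 25, 1232 EC

Julian Day Number of the source date = 2174138.
Converting JDN 2174138 to the Ethiopian calendar gives 25 Sene 1232 EC.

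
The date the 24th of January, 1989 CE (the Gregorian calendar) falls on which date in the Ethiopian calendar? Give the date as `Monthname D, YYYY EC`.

Tir 16, 1981 EC

Both dates share Julian Day Number 2447551; in the Ethiopian calendar that is 16 Tir 1981 EC.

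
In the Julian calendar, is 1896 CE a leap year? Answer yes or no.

yes

1896 mod 4 = 0, so it is a leap year in the Julian calendar.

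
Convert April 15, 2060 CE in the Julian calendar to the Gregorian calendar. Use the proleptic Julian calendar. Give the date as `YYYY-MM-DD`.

2060-04-28

The Julian–Gregorian offset here is 13 days (Julian trailing).
15 April 2060 Julian + 13 days → 28 April 2060 Gregorian.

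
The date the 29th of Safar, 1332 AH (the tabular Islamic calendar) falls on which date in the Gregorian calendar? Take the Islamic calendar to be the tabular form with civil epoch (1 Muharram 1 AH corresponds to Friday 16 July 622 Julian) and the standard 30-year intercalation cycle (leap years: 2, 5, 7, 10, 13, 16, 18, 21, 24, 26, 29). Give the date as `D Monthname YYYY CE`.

Julian Day Number of the source date = 2420160.
Converting JDN 2420160 to the Gregorian calendar gives 27 January 1914 CE.

27 January 1914 CE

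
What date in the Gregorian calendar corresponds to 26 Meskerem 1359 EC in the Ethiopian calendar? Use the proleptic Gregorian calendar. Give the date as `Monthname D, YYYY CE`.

Julian Day Number of the source date = 2220255.
Converting JDN 2220255 to the Gregorian calendar gives 1 October 1366 CE.

October 1, 1366 CE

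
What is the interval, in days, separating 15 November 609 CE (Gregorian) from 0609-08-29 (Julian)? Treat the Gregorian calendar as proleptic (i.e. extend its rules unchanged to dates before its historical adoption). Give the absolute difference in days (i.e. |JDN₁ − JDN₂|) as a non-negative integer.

75

First date → JDN 1943811; second date → JDN 1943736.
The interval is |1943811 − 1943736| = 75 days.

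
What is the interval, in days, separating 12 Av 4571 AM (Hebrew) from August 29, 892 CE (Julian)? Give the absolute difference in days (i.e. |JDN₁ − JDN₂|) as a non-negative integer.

29610

First date → JDN 2017492; second date → JDN 2047102.
The interval is |2017492 − 2047102| = 29610 days.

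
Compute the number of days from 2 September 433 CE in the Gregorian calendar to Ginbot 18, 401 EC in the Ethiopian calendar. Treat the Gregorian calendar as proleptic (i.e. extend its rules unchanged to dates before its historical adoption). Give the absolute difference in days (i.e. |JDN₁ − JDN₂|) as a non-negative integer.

8877

First date → JDN 1879455; second date → JDN 1870578.
The interval is |1879455 − 1870578| = 8877 days.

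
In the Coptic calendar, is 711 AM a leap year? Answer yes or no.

711 mod 4 = 3; in the Coptic calendar a year is leap when year mod 4 = 3, so it is a leap year.

yes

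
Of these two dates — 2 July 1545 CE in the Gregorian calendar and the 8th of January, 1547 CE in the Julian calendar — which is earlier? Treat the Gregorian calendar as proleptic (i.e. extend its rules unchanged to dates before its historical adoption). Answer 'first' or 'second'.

first

First date → JDN 2285542; second date → JDN 2286107.
JDN 2285542 < JDN 2286107, so the first date is earlier.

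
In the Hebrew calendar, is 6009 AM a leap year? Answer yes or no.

Hebrew year 6009 is year 5 of its 19-year Metonic cycle; leap years are at positions 3, 6, 8, 11, 14, 17, 19, so it is a common year (12 months).

no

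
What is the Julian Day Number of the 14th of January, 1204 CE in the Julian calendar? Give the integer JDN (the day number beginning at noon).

Equivalently 21 January 1204 (proleptic Gregorian).
JDN 2299161 is 15 October 1582 CE (Gregorian); the target day is −138329 days from there, so JDN = 2160832.

2160832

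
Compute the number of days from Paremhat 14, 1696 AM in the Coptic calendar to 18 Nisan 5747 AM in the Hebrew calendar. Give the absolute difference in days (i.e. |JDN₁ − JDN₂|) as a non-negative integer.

JDN of the first date = 2444322.
JDN of the second date = 2446903.
|2446903 − 2444322| = 2581.

2581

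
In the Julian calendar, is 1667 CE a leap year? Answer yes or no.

no

1667 mod 4 = 3, so it is a common year in the Julian calendar.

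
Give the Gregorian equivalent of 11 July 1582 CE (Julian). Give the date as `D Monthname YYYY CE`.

21 July 1582 CE

At this point the Julian calendar is 10 days behind the Gregorian.
11 July 1582 Julian + 10 days → 21 July 1582 Gregorian.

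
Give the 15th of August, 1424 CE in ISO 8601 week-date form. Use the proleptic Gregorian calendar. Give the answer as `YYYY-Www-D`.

The weekday is Sunday (ISO weekday 7).
That Sunday belongs to ISO week 33 of ISO year 1424.

1424-W33-7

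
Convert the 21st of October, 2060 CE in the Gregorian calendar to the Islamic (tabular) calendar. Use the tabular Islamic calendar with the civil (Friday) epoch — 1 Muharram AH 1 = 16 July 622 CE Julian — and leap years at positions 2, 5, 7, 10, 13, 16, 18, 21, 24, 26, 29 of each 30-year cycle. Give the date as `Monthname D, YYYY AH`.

Julian Day Number of the source date = 2473754.
Converting JDN 2473754 to the tabular Islamic calendar gives 26 Jumada al-Awwal 1483 AH.

Jumada al-Awwal 26, 1483 AH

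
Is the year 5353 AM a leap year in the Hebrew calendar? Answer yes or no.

Hebrew year 5353 is year 14 of its 19-year Metonic cycle; leap years are at positions 3, 6, 8, 11, 14, 17, 19, so it is a leap year (13 months).

yes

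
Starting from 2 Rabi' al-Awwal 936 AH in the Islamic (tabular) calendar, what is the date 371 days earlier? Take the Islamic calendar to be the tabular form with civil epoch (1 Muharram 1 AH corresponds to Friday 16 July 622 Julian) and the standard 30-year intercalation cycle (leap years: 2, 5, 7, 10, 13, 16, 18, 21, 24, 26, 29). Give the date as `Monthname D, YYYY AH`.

Counting 371 days back from JDN 2279833 reaches JDN 2279462, which is Safar 15, 935 AH.

Safar 15, 935 AH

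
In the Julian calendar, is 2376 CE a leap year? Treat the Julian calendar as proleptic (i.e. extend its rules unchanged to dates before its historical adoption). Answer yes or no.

2376 mod 4 = 0, so it is a leap year in the Julian calendar.

yes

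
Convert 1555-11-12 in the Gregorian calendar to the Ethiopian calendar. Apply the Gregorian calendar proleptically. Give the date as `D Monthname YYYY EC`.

5 Hidar 1548 EC

Julian Day Number of the source date = 2289327.
Converting JDN 2289327 to the Ethiopian calendar gives 5 Hidar 1548 EC.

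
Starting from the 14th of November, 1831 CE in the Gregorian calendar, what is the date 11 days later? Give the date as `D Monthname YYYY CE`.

25 November 1831 CE

The starting date is JDN 2390136; 2390136 + 11 = 2390147.
JDN 2390147 corresponds to 25 November 1831 CE.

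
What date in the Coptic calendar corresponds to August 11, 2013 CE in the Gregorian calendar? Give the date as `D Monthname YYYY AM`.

Both dates share Julian Day Number 2456516; in the Coptic calendar that is 5 Mesori 1729 AM.

5 Mesori 1729 AM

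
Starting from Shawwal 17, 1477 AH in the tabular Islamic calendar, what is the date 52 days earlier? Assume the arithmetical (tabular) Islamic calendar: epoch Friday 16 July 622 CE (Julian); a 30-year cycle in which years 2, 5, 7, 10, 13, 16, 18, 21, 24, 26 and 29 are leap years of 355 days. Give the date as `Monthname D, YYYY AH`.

Sha'ban 24, 1477 AH

JDN of Shawwal 17, 1477 AH = 2471767.
2471767 − 52 = 2471715.
JDN 2471715 in the tabular Islamic calendar is Sha'ban 24, 1477 AH.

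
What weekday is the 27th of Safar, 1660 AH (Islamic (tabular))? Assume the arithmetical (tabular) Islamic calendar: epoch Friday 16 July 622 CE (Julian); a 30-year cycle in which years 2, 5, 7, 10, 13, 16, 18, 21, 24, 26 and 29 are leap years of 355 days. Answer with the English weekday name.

Equivalently 19 April 2232 Gregorian, JDN 2536390.
JDN 2536390 mod 7 = 3, and JDN 0 was a Monday, so this is a Thursday.

Thursday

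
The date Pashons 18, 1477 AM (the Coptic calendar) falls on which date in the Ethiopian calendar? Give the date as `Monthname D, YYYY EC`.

Both dates share Julian Day Number 2364396; in the Ethiopian calendar that is 18 Ginbot 1753 EC.

Ginbot 18, 1753 EC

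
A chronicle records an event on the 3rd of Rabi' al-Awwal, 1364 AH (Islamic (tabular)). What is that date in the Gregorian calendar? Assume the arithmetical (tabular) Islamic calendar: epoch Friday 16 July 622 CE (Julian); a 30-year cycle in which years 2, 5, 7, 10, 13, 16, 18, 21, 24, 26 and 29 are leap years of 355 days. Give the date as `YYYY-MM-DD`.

1945-02-16

Julian Day Number of the source date = 2431503.
Converting JDN 2431503 to the Gregorian calendar gives 16 February 1945 CE.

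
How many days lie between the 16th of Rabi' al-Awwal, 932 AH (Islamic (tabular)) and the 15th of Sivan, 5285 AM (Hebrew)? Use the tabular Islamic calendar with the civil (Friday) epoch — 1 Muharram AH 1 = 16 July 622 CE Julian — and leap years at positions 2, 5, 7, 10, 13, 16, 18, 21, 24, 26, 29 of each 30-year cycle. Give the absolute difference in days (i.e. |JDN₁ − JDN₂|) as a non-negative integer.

First date → JDN 2278429; second date → JDN 2278221.
The interval is |2278429 − 2278221| = 208 days.

208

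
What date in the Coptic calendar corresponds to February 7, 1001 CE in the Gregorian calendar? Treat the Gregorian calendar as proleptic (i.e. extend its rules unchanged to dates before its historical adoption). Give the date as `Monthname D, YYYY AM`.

Julian Day Number of the source date = 2086705.
Converting JDN 2086705 to the Coptic calendar gives 7 Meshir 717 AM.

Meshir 7, 717 AM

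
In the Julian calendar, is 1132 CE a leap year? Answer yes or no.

yes

1132 mod 4 = 0, so it is a leap year in the Julian calendar.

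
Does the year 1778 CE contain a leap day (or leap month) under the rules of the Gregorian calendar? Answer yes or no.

1778 is not divisible by 4, so it is a common year.

no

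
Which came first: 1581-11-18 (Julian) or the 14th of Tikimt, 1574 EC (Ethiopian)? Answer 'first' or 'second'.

Converting both to JDN: 2298840 vs 2298802; the smaller is the second.

second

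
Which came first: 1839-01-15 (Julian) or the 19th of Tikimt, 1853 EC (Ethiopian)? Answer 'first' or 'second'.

first

The two dates have Julian Day Numbers 2392767 and 2400712 respectively.
Since 2392767 < 2400712, the first date comes first.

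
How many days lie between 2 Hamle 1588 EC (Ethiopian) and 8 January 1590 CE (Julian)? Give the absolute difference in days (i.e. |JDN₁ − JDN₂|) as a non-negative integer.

2361

First date → JDN 2304174; second date → JDN 2301813.
The interval is |2304174 − 2301813| = 2361 days.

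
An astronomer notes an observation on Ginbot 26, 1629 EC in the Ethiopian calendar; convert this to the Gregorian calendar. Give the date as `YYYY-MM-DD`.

Both dates share Julian Day Number 2319113; in the Gregorian calendar that is 31 May 1637 CE.

1637-05-31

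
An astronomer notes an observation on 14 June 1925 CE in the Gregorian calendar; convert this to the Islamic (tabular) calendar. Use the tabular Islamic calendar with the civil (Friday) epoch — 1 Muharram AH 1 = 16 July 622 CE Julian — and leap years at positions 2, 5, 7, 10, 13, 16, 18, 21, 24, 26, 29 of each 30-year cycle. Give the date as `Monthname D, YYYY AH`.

Julian Day Number of the source date = 2424316.
Converting JDN 2424316 to the tabular Islamic calendar gives 22 Dhu al-Qa'dah 1343 AH.

Dhu al-Qa'dah 22, 1343 AH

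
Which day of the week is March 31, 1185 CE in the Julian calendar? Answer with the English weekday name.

Equivalently 7 April 1185 Gregorian, JDN 2153969.
2153969 ≡ 6 (mod 7); counting from Monday = 0 gives Sunday.

Sunday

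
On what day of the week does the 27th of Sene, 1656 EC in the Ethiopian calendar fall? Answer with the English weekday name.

In the Gregorian calendar this is 1 July 1664 (JDN 2329006).
JDN 2329006 mod 7 = 1, and JDN 0 was a Monday, so this is a Tuesday.

Tuesday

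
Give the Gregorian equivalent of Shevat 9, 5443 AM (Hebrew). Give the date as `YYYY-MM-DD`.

1683-02-05

Both dates share Julian Day Number 2335799; in the Gregorian calendar that is 5 February 1683 CE.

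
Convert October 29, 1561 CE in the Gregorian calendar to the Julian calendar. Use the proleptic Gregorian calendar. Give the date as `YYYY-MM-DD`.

For dates in this range the Gregorian date is 10 days ahead of the Julian.
29 October 1561 Gregorian − 10 days → 19 October 1561 Julian.

1561-10-19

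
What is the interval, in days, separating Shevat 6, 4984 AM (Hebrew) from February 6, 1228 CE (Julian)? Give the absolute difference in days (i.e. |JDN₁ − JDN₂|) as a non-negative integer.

First date → JDN 2168122; second date → JDN 2169621.
The interval is |2168122 − 2169621| = 1499 days.

1499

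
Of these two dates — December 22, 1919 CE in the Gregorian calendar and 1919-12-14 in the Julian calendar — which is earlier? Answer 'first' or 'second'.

first

The two dates have Julian Day Numbers 2422315 and 2422320 respectively.
Since 2422315 < 2422320, the first date comes first.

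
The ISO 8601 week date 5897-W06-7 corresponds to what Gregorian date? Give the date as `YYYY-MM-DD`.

5897-02-14

ISO week 1 of 5897 is the week containing the first Thursday of 5897.
Week 6, day 7 (Sunday) lands on 5897-02-14.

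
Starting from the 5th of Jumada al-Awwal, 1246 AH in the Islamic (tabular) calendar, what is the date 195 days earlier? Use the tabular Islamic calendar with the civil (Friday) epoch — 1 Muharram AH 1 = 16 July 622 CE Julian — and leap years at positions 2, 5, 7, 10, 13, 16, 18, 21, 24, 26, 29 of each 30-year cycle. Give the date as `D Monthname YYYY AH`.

JDN of the 5th of Jumada al-Awwal, 1246 AH = 2389748.
2389748 − 195 = 2389553.
JDN 2389553 in the tabular Islamic calendar is 16 Shawwal 1245 AH.

16 Shawwal 1245 AH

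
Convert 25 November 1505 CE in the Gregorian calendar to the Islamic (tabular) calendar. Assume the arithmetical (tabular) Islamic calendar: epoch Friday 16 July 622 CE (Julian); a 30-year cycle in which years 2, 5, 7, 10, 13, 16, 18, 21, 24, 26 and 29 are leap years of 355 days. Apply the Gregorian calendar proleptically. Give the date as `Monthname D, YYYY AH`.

Jumada al-Thani 17, 911 AH

Julian Day Number of the source date = 2271078.
Converting JDN 2271078 to the tabular Islamic calendar gives 17 Jumada al-Thani 911 AH.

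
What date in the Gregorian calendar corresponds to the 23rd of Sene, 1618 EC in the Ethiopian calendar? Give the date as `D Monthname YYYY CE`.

27 June 1626 CE

Julian Day Number of the source date = 2315122.
Converting JDN 2315122 to the Gregorian calendar gives 27 June 1626 CE.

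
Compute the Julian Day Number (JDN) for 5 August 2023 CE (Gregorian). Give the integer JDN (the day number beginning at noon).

2460162

JDN 2400001 is 17 November 1858 CE (Gregorian), MJD 0; the target day is +60161 days from there, so JDN = 2460162.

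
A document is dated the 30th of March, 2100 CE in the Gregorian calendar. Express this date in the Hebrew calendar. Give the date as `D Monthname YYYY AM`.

19 Adar II 5860 AM

Both dates share Julian Day Number 2488158; in the Hebrew calendar that is 19 Adar II 5860 AM.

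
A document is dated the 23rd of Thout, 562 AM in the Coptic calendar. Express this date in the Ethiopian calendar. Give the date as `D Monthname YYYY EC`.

23 Meskerem 838 EC

Both dates share Julian Day Number 2029957; in the Ethiopian calendar that is 23 Meskerem 838 EC.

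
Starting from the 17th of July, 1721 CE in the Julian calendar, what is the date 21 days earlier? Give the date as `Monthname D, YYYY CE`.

The starting date is JDN 2349851; 2349851 − 21 = 2349830.
JDN 2349830 corresponds to June 26, 1721 CE.

June 26, 1721 CE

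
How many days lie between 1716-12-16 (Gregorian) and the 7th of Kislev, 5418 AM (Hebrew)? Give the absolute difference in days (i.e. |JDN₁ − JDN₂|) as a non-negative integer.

21582

First date → JDN 2348166; second date → JDN 2326584.
The interval is |2348166 − 2326584| = 21582 days.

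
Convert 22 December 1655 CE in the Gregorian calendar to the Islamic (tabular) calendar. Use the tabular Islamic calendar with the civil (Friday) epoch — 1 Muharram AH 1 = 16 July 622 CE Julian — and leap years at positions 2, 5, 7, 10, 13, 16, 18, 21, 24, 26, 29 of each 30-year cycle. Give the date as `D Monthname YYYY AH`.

Julian Day Number of the source date = 2325892.
Converting JDN 2325892 to the tabular Islamic calendar gives 23 Safar 1066 AH.

23 Safar 1066 AH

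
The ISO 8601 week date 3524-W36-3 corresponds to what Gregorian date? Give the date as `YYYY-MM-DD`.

ISO week 1 of 3524 is the week containing the first Thursday of 3524.
Week 36, day 3 (Wednesday) lands on 3524-09-03.

3524-09-03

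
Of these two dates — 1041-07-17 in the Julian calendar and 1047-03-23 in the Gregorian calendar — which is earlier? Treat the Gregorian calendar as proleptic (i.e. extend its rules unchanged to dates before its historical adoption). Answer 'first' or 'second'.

Converting both to JDN: 2101481 vs 2103550; the smaller is the first.

first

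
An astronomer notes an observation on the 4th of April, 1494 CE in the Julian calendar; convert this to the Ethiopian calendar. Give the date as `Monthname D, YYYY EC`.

Miyazya 9, 1486 EC

Julian Day Number of the source date = 2266835.
Converting JDN 2266835 to the Ethiopian calendar gives 9 Miyazya 1486 EC.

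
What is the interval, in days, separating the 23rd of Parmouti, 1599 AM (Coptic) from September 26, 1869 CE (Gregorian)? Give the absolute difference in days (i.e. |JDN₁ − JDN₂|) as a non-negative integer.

4964

First date → JDN 2408931; second date → JDN 2403967.
The interval is |2408931 − 2403967| = 4964 days.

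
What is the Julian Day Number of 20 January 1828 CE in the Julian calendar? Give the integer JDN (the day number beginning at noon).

Equivalently 1 February 1828 (Gregorian).
JDN 2400001 is 17 November 1858 CE (Gregorian), MJD 0; the target day is −11247 days from there, so JDN = 2388754.

2388754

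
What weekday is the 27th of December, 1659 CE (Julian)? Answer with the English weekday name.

This is JDN 2327368 (6 January 1660 Gregorian).
JDN 2327368 mod 7 = 1, and JDN 0 was a Monday, so this is a Tuesday.

Tuesday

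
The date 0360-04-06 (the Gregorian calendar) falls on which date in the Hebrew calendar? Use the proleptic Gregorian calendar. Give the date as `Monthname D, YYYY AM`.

Iyar 3, 4120 AM

Julian Day Number of the source date = 1852643.
Converting JDN 1852643 to the Hebrew calendar gives 3 Iyar 4120 AM.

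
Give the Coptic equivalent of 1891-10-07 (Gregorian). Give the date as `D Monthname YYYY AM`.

Both dates share Julian Day Number 2412013; in the Coptic calendar that is 27 Thout 1608 AM.

27 Thout 1608 AM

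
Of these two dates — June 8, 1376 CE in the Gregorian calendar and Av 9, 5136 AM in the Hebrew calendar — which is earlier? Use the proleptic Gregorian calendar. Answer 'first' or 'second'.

First date → JDN 2223793; second date → JDN 2223849.
JDN 2223793 < JDN 2223849, so the first date is earlier.

first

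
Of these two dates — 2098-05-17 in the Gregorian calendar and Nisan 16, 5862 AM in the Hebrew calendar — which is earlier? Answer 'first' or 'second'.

Converting both to JDN: 2487476 vs 2488894; the smaller is the first.

first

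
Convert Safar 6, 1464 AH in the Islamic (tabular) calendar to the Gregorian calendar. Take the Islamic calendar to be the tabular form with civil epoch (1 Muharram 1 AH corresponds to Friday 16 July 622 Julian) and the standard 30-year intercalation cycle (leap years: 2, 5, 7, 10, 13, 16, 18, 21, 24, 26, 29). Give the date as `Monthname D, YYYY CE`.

January 28, 2042 CE

Both dates share Julian Day Number 2466913; in the Gregorian calendar that is 28 January 2042 CE.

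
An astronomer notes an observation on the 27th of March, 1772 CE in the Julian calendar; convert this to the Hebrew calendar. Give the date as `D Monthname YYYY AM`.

Julian Day Number of the source date = 2368367.
Converting JDN 2368367 to the Hebrew calendar gives 4 Nisan 5532 AM.

4 Nisan 5532 AM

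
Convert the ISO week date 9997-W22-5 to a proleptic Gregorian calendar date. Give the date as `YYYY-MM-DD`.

ISO week 1 of 9997 is the week containing the first Thursday of 9997.
Week 22, day 5 (Friday) lands on 9997-05-30.

9997-05-30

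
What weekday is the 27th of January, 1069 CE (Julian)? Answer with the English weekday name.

In the proleptic Gregorian calendar this is 2 February 1069 (JDN 2111537).
JDN 2111537 mod 7 = 1, and JDN 0 was a Monday, so this is a Tuesday.

Tuesday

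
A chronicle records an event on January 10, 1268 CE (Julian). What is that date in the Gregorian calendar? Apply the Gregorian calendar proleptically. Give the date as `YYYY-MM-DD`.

1268-01-17

At this point the Julian calendar is 7 days behind the Gregorian.
10 January 1268 Julian + 7 days → 17 January 1268 Gregorian.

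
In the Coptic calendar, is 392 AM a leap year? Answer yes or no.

392 mod 4 = 0; in the Coptic calendar a year is leap when year mod 4 = 3, so it is a common year.

no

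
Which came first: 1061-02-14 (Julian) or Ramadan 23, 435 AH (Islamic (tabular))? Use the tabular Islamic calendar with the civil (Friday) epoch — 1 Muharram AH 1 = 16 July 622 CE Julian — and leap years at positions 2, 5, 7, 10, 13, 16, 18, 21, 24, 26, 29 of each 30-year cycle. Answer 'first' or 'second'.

second

First date → JDN 2108633; second date → JDN 2102493.
JDN 2102493 < JDN 2108633, so the second date is earlier.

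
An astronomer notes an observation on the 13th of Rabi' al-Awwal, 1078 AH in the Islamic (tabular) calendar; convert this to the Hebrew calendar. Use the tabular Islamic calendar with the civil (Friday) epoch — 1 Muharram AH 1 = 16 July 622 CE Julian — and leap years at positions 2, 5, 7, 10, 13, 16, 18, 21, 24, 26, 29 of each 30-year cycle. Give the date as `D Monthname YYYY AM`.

Julian Day Number of the source date = 2330164.
Converting JDN 2330164 to the Hebrew calendar gives 13 Elul 5427 AM.

13 Elul 5427 AM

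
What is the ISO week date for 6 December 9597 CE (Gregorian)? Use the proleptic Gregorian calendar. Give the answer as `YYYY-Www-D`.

9597-W49-6

The weekday is Saturday (ISO weekday 6).
That Saturday belongs to ISO week 49 of ISO year 9597.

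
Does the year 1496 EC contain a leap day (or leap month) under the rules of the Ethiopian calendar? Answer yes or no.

1496 mod 4 = 0; in the Ethiopian calendar a year is leap when year mod 4 = 3, so it is a common year.

no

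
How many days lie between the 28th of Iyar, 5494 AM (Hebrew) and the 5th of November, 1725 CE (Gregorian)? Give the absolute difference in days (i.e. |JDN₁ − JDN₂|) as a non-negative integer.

First date → JDN 2354541; second date → JDN 2351412.
The interval is |2354541 − 2351412| = 3129 days.

3129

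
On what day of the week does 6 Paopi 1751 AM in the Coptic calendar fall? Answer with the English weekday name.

This is JDN 2464252 (16 October 2034 Gregorian).
Since JDN mod 7 = 0 (0 = Monday), the day is Monday.

Monday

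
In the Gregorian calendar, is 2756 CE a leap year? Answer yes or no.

yes

2756 is divisible by 4 and not by 100, so it is a leap year.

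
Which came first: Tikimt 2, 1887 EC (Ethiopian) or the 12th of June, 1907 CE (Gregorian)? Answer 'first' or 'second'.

first

The two dates have Julian Day Numbers 2413113 and 2417739 respectively.
Since 2413113 < 2417739, the first date comes first.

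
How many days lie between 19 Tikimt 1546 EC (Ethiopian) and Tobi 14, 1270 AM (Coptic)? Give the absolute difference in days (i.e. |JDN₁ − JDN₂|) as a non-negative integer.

First date → JDN 2288580; second date → JDN 2288665.
The interval is |2288580 − 2288665| = 85 days.

85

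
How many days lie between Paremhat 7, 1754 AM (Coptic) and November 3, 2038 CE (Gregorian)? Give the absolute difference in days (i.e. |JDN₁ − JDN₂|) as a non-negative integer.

First date → JDN 2465499; second date → JDN 2465731.
The interval is |2465499 − 2465731| = 232 days.

232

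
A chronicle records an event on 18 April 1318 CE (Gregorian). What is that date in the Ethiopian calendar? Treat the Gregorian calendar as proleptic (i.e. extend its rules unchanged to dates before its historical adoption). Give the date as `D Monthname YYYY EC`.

Julian Day Number of the source date = 2202557.
Converting JDN 2202557 to the Ethiopian calendar gives 15 Miyazya 1310 EC.

15 Miyazya 1310 EC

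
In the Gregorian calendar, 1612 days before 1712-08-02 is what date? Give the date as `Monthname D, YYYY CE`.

March 4, 1708 CE

Counting 1612 days back from JDN 2346569 reaches JDN 2344957, which is March 4, 1708 CE.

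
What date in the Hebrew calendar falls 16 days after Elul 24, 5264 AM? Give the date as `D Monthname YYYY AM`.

11 Tishrei 5265 AM

JDN of Elul 24, 5264 AM = 2270640.
2270640 + 16 = 2270656.
JDN 2270656 in the Hebrew calendar is 11 Tishrei 5265 AM.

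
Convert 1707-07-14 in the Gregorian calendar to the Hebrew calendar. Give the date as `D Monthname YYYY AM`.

14 Tammuz 5467 AM

Both dates share Julian Day Number 2344723; in the Hebrew calendar that is 14 Tammuz 5467 AM.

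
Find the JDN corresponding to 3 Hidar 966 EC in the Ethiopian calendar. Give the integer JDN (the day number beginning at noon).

In the proleptic Gregorian calendar the same day is 4 November 973.
JDN 2299161 is 15 October 1582 CE (Gregorian); the target day is −222412 days from there, so JDN = 2076749.

2076749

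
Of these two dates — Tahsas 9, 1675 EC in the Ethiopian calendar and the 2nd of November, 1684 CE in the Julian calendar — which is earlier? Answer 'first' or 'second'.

first

First date → JDN 2335747; second date → JDN 2336445.
JDN 2335747 < JDN 2336445, so the first date is earlier.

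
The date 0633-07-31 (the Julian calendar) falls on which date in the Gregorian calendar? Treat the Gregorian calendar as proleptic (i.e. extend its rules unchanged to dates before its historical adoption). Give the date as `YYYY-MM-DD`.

0633-08-03

For dates in this range the Gregorian date is 3 days ahead of the Julian.
31 July 633 Julian + 3 days → 3 August 633 Gregorian.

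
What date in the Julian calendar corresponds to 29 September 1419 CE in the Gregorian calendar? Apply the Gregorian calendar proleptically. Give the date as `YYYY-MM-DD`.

1419-09-20

At this point the Julian calendar is 9 days behind the Gregorian.
29 September 1419 Gregorian − 9 days → 20 September 1419 Julian.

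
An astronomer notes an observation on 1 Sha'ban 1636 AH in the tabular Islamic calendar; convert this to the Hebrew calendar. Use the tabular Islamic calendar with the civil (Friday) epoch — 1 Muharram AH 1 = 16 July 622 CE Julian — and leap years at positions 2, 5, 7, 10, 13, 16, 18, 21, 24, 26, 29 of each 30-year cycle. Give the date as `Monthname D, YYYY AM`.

Julian Day Number of the source date = 2528036.
Converting JDN 2528036 to the Hebrew calendar gives 2 Sivan 5969 AM.

Sivan 2, 5969 AM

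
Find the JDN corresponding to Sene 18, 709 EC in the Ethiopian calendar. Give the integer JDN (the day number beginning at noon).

In the proleptic Gregorian calendar the same day is 16 June 717.
JDN 2299161 is 15 October 1582 CE (Gregorian); the target day is −316056 days from there, so JDN = 1983105.

1983105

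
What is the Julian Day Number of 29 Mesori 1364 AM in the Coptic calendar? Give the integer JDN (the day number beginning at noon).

Equivalently 1 September 1648 (Gregorian).
JDN 2299161 is 15 October 1582 CE (Gregorian); the target day is +24063 days from there, so JDN = 2323224.

2323224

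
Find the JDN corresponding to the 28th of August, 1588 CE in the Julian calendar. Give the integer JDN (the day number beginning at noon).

In the Gregorian calendar the same day is 7 September 1588.
JDN 2299161 is 15 October 1582 CE (Gregorian); the target day is +2154 days from there, so JDN = 2301315.

2301315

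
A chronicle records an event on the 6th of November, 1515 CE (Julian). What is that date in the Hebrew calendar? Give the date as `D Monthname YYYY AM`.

Julian Day Number of the source date = 2274721.
Converting JDN 2274721 to the Hebrew calendar gives 28 Cheshvan 5276 AM.

28 Cheshvan 5276 AM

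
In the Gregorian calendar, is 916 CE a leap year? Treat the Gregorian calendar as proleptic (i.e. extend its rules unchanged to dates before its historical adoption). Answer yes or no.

916 is divisible by 4 and not by 100, so it is a leap year.

yes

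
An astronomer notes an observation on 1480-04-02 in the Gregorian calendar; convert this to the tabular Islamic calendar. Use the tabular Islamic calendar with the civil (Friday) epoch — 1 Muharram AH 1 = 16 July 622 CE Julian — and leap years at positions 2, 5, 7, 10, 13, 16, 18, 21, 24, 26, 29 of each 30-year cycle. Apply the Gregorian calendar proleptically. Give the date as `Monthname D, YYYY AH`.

Muharram 12, 885 AH

Both dates share Julian Day Number 2261711; in the tabular Islamic calendar that is 12 Muharram 885 AH.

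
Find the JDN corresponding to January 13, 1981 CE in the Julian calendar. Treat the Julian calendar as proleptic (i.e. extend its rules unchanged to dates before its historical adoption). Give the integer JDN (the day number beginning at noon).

2444631

Equivalently 26 January 1981 (Gregorian).
JDN 2451545 is 1 January 2000 CE (Gregorian); the target day is −6914 days from there, so JDN = 2444631.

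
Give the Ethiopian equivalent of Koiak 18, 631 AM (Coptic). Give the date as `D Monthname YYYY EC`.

The source date corresponds to 19 December 914 in the proleptic Gregorian calendar (JDN 2055244).
That day falls on 18 Tahsas 907 EC in the Ethiopian calendar.

18 Tahsas 907 EC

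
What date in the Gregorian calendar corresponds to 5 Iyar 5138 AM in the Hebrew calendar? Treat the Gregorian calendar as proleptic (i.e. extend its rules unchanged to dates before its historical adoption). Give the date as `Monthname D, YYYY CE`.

Both dates share Julian Day Number 2224495; in the Gregorian calendar that is 11 May 1378 CE.

May 11, 1378 CE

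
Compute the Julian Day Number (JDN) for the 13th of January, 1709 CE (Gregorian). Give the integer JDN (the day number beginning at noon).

JDN 2299161 is 15 October 1582 CE (Gregorian); the target day is +46111 days from there, so JDN = 2345272.

2345272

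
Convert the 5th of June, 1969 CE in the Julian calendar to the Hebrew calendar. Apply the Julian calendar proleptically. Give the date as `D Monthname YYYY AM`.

2 Tammuz 5729 AM

Julian Day Number of the source date = 2440391.
Converting JDN 2440391 to the Hebrew calendar gives 2 Tammuz 5729 AM.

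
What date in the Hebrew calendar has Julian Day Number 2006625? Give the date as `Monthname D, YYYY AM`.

The proleptic Gregorian equivalent of JDN 2006625 is 7 November 781.
In the Hebrew calendar that day is Cheshvan 11, 4542 AM.

Cheshvan 11, 4542 AM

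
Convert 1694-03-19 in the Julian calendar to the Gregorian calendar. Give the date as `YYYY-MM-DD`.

1694-03-29

The Julian–Gregorian offset here is 10 days (Julian trailing).
19 March 1694 Julian + 10 days → 29 March 1694 Gregorian.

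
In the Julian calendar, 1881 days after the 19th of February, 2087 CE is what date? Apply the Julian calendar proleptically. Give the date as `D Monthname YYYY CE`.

The starting date is JDN 2483384; 2483384 + 1881 = 2485265.
JDN 2485265 corresponds to 14 April 2092 CE.

14 April 2092 CE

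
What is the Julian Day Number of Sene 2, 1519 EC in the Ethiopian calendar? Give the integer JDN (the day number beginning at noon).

Equivalently 6 June 1527 (proleptic Gregorian).
JDN 2400001 is 17 November 1858 CE (Gregorian), MJD 0; the target day is −121060 days from there, so JDN = 2278941.

2278941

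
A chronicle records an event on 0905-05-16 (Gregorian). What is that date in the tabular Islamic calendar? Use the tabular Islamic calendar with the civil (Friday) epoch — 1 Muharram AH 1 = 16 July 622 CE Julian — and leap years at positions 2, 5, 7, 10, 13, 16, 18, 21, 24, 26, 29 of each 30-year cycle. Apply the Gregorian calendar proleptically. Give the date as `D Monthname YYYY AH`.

Both dates share Julian Day Number 2051740; in the tabular Islamic calendar that is 3 Rajab 292 AH.

3 Rajab 292 AH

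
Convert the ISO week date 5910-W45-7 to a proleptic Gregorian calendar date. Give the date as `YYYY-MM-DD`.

5910-11-13

ISO week 1 of 5910 is the week containing the first Thursday of 5910.
Week 45, day 7 (Sunday) lands on 5910-11-13.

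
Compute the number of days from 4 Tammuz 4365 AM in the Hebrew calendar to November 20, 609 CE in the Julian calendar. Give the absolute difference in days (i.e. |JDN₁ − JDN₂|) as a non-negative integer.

1607

JDN of the first date = 1942212.
JDN of the second date = 1943819.
|1943819 − 1942212| = 1607.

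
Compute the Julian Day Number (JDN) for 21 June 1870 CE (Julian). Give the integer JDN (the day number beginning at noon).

In the Gregorian calendar the same day is 3 July 1870.
JDN 2299161 is 15 October 1582 CE (Gregorian); the target day is +105086 days from there, so JDN = 2404247.

2404247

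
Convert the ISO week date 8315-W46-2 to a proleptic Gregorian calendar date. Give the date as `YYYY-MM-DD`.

8315-11-16

ISO week 1 of 8315 is the week containing the first Thursday of 8315.
Week 46, day 2 (Tuesday) lands on 8315-11-16.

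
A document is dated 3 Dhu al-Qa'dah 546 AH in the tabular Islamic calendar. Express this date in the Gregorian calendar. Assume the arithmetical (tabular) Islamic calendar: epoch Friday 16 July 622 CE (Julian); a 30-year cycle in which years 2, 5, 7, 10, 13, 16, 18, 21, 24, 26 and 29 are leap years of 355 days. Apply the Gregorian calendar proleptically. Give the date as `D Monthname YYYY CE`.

18 February 1152 CE

Both dates share Julian Day Number 2141867; in the Gregorian calendar that is 18 February 1152 CE.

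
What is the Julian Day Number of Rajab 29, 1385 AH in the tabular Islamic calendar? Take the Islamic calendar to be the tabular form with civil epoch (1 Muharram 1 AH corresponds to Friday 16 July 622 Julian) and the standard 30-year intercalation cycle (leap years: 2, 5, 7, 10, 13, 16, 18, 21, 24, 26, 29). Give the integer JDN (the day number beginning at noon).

2439088

In the Gregorian calendar the same day is 23 November 1965.
JDN 2299161 is 15 October 1582 CE (Gregorian); the target day is +139927 days from there, so JDN = 2439088.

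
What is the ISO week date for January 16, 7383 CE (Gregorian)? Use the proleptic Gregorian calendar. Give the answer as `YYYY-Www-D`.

7383-W03-4

The weekday is Thursday (ISO weekday 4).
That Thursday belongs to ISO week 3 of ISO year 7383.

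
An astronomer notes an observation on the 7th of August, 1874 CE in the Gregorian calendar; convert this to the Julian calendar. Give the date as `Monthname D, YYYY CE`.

At this point the Julian calendar is 12 days behind the Gregorian.
7 August 1874 Gregorian − 12 days → 26 July 1874 Julian.

July 26, 1874 CE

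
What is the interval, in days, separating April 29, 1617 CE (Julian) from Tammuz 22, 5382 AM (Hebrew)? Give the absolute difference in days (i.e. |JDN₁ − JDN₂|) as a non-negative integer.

1878

First date → JDN 2311786; second date → JDN 2313664.
The interval is |2311786 − 2313664| = 1878 days.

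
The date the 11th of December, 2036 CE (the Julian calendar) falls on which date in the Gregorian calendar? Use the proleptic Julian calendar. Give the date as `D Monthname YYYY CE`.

24 December 2036 CE

At this point the Julian calendar is 13 days behind the Gregorian.
11 December 2036 Julian + 13 days → 24 December 2036 Gregorian.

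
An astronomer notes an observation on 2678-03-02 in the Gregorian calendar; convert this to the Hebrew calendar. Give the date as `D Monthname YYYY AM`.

Julian Day Number of the source date = 2699240.
Converting JDN 2699240 to the Hebrew calendar gives 16 Adar 6438 AM.

16 Adar 6438 AM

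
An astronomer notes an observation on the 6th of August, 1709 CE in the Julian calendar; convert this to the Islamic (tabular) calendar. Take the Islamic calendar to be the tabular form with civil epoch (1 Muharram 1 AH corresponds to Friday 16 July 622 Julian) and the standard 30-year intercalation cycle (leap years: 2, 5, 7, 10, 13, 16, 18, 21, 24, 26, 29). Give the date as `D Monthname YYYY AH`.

The source date corresponds to 17 August 1709 in the Gregorian calendar (JDN 2345488).
That day falls on 10 Jumada al-Thani 1121 AH in the tabular Islamic calendar.

10 Jumada al-Thani 1121 AH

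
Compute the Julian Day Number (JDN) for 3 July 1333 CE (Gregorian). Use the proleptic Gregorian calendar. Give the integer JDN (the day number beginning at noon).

2208112

JDN 2400001 is 17 November 1858 CE (Gregorian), MJD 0; the target day is −191889 days from there, so JDN = 2208112.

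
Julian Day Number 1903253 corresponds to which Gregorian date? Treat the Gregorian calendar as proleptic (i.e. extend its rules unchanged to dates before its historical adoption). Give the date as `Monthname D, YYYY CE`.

October 29, 498 CE

Counting from JDN 2299161 = 15 Oct 1582 gives an offset of -395908 days.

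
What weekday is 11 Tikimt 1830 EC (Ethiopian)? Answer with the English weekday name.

Friday

Equivalently 20 October 1837 Gregorian, JDN 2392303.
2392303 ≡ 4 (mod 7); counting from Monday = 0 gives Friday.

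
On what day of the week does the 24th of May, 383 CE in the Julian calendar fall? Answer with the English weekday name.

Equivalently 25 May 383 Gregorian, JDN 1861092.
1861092 ≡ 2 (mod 7); counting from Monday = 0 gives Wednesday.

Wednesday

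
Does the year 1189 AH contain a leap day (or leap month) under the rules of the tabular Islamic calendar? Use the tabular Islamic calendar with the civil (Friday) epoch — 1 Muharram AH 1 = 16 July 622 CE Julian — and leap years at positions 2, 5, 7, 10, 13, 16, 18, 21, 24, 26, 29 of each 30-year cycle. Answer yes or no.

Year 1189 AH is year 19 of its 30-year cycle; leap positions are 2, 5, 7, 10, 13, 16, 18, 21, 24, 26, 29, so it is a common year (354 days).

no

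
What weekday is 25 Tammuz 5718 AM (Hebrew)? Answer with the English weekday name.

Equivalently 13 July 1958 Gregorian, JDN 2436398.
JDN 2436398 mod 7 = 6, and JDN 0 was a Monday, so this is a Sunday.

Sunday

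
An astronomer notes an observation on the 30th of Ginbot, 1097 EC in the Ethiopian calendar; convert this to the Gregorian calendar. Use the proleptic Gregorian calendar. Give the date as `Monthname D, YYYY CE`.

June 1, 1105 CE

Julian Day Number of the source date = 2124804.
Converting JDN 2124804 to the Gregorian calendar gives 1 June 1105 CE.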